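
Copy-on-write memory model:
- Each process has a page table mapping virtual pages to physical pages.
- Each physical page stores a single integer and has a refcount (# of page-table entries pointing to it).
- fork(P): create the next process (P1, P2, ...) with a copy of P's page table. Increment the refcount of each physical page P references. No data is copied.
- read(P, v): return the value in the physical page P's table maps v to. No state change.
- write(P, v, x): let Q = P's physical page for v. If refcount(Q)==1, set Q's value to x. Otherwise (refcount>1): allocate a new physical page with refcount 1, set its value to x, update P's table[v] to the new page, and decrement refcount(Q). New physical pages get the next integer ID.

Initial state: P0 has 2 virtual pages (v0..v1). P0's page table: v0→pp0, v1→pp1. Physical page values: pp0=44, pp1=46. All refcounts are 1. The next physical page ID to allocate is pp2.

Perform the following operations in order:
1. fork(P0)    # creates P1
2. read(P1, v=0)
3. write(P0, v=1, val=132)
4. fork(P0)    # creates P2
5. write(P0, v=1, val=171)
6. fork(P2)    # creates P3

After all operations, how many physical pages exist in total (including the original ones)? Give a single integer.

Op 1: fork(P0) -> P1. 2 ppages; refcounts: pp0:2 pp1:2
Op 2: read(P1, v0) -> 44. No state change.
Op 3: write(P0, v1, 132). refcount(pp1)=2>1 -> COPY to pp2. 3 ppages; refcounts: pp0:2 pp1:1 pp2:1
Op 4: fork(P0) -> P2. 3 ppages; refcounts: pp0:3 pp1:1 pp2:2
Op 5: write(P0, v1, 171). refcount(pp2)=2>1 -> COPY to pp3. 4 ppages; refcounts: pp0:3 pp1:1 pp2:1 pp3:1
Op 6: fork(P2) -> P3. 4 ppages; refcounts: pp0:4 pp1:1 pp2:2 pp3:1

Answer: 4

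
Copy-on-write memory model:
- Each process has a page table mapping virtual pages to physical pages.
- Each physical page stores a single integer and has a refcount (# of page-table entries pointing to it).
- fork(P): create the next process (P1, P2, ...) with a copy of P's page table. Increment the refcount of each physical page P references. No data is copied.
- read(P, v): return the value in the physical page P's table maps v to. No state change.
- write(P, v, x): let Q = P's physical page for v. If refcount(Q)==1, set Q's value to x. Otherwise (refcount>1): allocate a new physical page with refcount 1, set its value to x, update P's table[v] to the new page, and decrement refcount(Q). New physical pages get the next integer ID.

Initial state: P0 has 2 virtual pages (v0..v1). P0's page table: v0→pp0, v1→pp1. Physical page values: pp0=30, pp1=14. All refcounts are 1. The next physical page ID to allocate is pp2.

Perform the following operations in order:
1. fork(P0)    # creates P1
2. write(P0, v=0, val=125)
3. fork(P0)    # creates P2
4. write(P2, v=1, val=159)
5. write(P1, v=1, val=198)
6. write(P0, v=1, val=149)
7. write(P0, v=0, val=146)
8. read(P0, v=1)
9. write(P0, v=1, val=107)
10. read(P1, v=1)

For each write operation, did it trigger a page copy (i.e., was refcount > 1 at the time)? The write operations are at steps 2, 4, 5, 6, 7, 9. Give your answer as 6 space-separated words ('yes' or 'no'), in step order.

Op 1: fork(P0) -> P1. 2 ppages; refcounts: pp0:2 pp1:2
Op 2: write(P0, v0, 125). refcount(pp0)=2>1 -> COPY to pp2. 3 ppages; refcounts: pp0:1 pp1:2 pp2:1
Op 3: fork(P0) -> P2. 3 ppages; refcounts: pp0:1 pp1:3 pp2:2
Op 4: write(P2, v1, 159). refcount(pp1)=3>1 -> COPY to pp3. 4 ppages; refcounts: pp0:1 pp1:2 pp2:2 pp3:1
Op 5: write(P1, v1, 198). refcount(pp1)=2>1 -> COPY to pp4. 5 ppages; refcounts: pp0:1 pp1:1 pp2:2 pp3:1 pp4:1
Op 6: write(P0, v1, 149). refcount(pp1)=1 -> write in place. 5 ppages; refcounts: pp0:1 pp1:1 pp2:2 pp3:1 pp4:1
Op 7: write(P0, v0, 146). refcount(pp2)=2>1 -> COPY to pp5. 6 ppages; refcounts: pp0:1 pp1:1 pp2:1 pp3:1 pp4:1 pp5:1
Op 8: read(P0, v1) -> 149. No state change.
Op 9: write(P0, v1, 107). refcount(pp1)=1 -> write in place. 6 ppages; refcounts: pp0:1 pp1:1 pp2:1 pp3:1 pp4:1 pp5:1
Op 10: read(P1, v1) -> 198. No state change.

yes yes yes no yes no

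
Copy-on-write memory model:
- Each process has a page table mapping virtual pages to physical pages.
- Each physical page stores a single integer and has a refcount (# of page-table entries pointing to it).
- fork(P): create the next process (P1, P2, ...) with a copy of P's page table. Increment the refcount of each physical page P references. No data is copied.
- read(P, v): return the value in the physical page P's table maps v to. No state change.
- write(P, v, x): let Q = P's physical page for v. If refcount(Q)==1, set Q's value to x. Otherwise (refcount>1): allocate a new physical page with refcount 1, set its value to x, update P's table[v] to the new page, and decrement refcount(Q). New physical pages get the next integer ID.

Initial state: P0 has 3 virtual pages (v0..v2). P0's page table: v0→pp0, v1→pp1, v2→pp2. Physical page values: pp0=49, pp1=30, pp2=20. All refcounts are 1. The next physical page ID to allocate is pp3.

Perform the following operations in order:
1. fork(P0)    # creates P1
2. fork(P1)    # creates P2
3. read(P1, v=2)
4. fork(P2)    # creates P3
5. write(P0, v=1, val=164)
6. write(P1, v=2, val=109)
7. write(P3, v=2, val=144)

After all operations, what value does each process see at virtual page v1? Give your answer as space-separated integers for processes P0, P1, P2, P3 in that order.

Answer: 164 30 30 30

Derivation:
Op 1: fork(P0) -> P1. 3 ppages; refcounts: pp0:2 pp1:2 pp2:2
Op 2: fork(P1) -> P2. 3 ppages; refcounts: pp0:3 pp1:3 pp2:3
Op 3: read(P1, v2) -> 20. No state change.
Op 4: fork(P2) -> P3. 3 ppages; refcounts: pp0:4 pp1:4 pp2:4
Op 5: write(P0, v1, 164). refcount(pp1)=4>1 -> COPY to pp3. 4 ppages; refcounts: pp0:4 pp1:3 pp2:4 pp3:1
Op 6: write(P1, v2, 109). refcount(pp2)=4>1 -> COPY to pp4. 5 ppages; refcounts: pp0:4 pp1:3 pp2:3 pp3:1 pp4:1
Op 7: write(P3, v2, 144). refcount(pp2)=3>1 -> COPY to pp5. 6 ppages; refcounts: pp0:4 pp1:3 pp2:2 pp3:1 pp4:1 pp5:1
P0: v1 -> pp3 = 164
P1: v1 -> pp1 = 30
P2: v1 -> pp1 = 30
P3: v1 -> pp1 = 30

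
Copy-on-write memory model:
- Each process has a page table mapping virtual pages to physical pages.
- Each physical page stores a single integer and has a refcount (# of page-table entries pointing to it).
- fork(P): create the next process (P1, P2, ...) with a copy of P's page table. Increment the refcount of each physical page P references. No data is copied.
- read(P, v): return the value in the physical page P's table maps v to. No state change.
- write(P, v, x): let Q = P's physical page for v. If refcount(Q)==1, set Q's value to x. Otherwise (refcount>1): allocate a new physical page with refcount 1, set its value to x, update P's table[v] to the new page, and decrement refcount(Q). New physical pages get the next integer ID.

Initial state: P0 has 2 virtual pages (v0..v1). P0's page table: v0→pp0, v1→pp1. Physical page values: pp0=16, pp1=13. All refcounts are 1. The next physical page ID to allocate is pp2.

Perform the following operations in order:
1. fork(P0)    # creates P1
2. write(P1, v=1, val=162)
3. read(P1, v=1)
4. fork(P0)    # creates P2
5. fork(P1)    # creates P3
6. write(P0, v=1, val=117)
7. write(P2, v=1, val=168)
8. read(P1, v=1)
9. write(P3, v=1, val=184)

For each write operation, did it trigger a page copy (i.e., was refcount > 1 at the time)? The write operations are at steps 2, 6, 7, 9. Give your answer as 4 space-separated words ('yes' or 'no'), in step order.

Op 1: fork(P0) -> P1. 2 ppages; refcounts: pp0:2 pp1:2
Op 2: write(P1, v1, 162). refcount(pp1)=2>1 -> COPY to pp2. 3 ppages; refcounts: pp0:2 pp1:1 pp2:1
Op 3: read(P1, v1) -> 162. No state change.
Op 4: fork(P0) -> P2. 3 ppages; refcounts: pp0:3 pp1:2 pp2:1
Op 5: fork(P1) -> P3. 3 ppages; refcounts: pp0:4 pp1:2 pp2:2
Op 6: write(P0, v1, 117). refcount(pp1)=2>1 -> COPY to pp3. 4 ppages; refcounts: pp0:4 pp1:1 pp2:2 pp3:1
Op 7: write(P2, v1, 168). refcount(pp1)=1 -> write in place. 4 ppages; refcounts: pp0:4 pp1:1 pp2:2 pp3:1
Op 8: read(P1, v1) -> 162. No state change.
Op 9: write(P3, v1, 184). refcount(pp2)=2>1 -> COPY to pp4. 5 ppages; refcounts: pp0:4 pp1:1 pp2:1 pp3:1 pp4:1

yes yes no yes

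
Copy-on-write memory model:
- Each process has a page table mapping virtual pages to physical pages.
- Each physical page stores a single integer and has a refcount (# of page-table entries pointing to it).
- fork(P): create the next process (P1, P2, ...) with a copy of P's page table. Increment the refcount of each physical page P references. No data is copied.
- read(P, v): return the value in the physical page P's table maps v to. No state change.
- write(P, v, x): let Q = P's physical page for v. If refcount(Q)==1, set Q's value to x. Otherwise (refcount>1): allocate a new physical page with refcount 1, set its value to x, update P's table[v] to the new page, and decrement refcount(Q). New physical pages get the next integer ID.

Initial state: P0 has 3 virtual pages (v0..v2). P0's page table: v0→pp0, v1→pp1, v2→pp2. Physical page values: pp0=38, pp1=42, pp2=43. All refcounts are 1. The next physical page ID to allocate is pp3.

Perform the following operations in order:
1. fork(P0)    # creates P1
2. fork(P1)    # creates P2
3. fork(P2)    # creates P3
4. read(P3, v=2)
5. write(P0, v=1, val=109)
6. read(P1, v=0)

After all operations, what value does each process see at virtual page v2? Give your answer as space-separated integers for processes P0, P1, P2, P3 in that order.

Op 1: fork(P0) -> P1. 3 ppages; refcounts: pp0:2 pp1:2 pp2:2
Op 2: fork(P1) -> P2. 3 ppages; refcounts: pp0:3 pp1:3 pp2:3
Op 3: fork(P2) -> P3. 3 ppages; refcounts: pp0:4 pp1:4 pp2:4
Op 4: read(P3, v2) -> 43. No state change.
Op 5: write(P0, v1, 109). refcount(pp1)=4>1 -> COPY to pp3. 4 ppages; refcounts: pp0:4 pp1:3 pp2:4 pp3:1
Op 6: read(P1, v0) -> 38. No state change.
P0: v2 -> pp2 = 43
P1: v2 -> pp2 = 43
P2: v2 -> pp2 = 43
P3: v2 -> pp2 = 43

Answer: 43 43 43 43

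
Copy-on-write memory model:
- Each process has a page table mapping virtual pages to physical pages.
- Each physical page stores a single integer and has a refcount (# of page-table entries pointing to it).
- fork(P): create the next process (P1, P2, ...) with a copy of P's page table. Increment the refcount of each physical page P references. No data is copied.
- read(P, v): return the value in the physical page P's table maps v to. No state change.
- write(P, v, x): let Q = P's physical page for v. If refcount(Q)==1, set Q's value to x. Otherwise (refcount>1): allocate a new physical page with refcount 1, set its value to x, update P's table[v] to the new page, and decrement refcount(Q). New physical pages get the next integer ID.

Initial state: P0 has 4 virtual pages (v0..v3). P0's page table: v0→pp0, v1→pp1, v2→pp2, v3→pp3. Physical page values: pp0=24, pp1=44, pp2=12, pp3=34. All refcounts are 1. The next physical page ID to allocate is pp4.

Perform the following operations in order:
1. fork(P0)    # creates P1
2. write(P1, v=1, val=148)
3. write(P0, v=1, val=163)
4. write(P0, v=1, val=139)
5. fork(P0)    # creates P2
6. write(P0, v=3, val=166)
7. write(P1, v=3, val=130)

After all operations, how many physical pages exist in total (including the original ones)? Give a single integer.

Op 1: fork(P0) -> P1. 4 ppages; refcounts: pp0:2 pp1:2 pp2:2 pp3:2
Op 2: write(P1, v1, 148). refcount(pp1)=2>1 -> COPY to pp4. 5 ppages; refcounts: pp0:2 pp1:1 pp2:2 pp3:2 pp4:1
Op 3: write(P0, v1, 163). refcount(pp1)=1 -> write in place. 5 ppages; refcounts: pp0:2 pp1:1 pp2:2 pp3:2 pp4:1
Op 4: write(P0, v1, 139). refcount(pp1)=1 -> write in place. 5 ppages; refcounts: pp0:2 pp1:1 pp2:2 pp3:2 pp4:1
Op 5: fork(P0) -> P2. 5 ppages; refcounts: pp0:3 pp1:2 pp2:3 pp3:3 pp4:1
Op 6: write(P0, v3, 166). refcount(pp3)=3>1 -> COPY to pp5. 6 ppages; refcounts: pp0:3 pp1:2 pp2:3 pp3:2 pp4:1 pp5:1
Op 7: write(P1, v3, 130). refcount(pp3)=2>1 -> COPY to pp6. 7 ppages; refcounts: pp0:3 pp1:2 pp2:3 pp3:1 pp4:1 pp5:1 pp6:1

Answer: 7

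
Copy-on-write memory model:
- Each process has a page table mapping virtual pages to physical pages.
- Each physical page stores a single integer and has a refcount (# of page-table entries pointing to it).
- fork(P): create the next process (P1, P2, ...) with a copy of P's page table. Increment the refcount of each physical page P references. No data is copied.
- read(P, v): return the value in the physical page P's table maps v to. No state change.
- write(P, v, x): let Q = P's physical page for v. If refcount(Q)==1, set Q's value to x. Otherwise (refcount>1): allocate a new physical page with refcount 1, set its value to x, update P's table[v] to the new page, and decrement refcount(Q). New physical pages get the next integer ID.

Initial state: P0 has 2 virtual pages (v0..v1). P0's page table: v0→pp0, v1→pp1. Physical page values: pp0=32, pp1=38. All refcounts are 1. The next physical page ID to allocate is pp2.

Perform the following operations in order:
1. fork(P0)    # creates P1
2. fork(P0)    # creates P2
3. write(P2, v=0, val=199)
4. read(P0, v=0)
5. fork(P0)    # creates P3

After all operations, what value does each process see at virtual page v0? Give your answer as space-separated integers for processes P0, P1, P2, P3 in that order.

Answer: 32 32 199 32

Derivation:
Op 1: fork(P0) -> P1. 2 ppages; refcounts: pp0:2 pp1:2
Op 2: fork(P0) -> P2. 2 ppages; refcounts: pp0:3 pp1:3
Op 3: write(P2, v0, 199). refcount(pp0)=3>1 -> COPY to pp2. 3 ppages; refcounts: pp0:2 pp1:3 pp2:1
Op 4: read(P0, v0) -> 32. No state change.
Op 5: fork(P0) -> P3. 3 ppages; refcounts: pp0:3 pp1:4 pp2:1
P0: v0 -> pp0 = 32
P1: v0 -> pp0 = 32
P2: v0 -> pp2 = 199
P3: v0 -> pp0 = 32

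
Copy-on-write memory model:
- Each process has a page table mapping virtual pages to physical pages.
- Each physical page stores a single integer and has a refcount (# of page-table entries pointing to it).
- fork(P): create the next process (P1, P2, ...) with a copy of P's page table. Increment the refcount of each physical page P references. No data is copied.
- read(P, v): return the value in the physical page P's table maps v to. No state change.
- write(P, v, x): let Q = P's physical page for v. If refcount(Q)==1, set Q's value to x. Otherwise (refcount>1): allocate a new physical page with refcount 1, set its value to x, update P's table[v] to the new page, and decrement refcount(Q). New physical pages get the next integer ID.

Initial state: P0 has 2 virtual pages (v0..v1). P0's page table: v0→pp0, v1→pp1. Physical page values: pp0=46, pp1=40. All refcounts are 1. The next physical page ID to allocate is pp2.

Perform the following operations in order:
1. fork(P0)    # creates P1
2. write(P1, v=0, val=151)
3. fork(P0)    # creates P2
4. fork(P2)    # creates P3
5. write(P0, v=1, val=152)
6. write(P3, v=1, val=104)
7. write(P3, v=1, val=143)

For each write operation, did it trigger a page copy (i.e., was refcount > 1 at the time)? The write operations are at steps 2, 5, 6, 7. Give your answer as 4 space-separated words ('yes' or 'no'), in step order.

Op 1: fork(P0) -> P1. 2 ppages; refcounts: pp0:2 pp1:2
Op 2: write(P1, v0, 151). refcount(pp0)=2>1 -> COPY to pp2. 3 ppages; refcounts: pp0:1 pp1:2 pp2:1
Op 3: fork(P0) -> P2. 3 ppages; refcounts: pp0:2 pp1:3 pp2:1
Op 4: fork(P2) -> P3. 3 ppages; refcounts: pp0:3 pp1:4 pp2:1
Op 5: write(P0, v1, 152). refcount(pp1)=4>1 -> COPY to pp3. 4 ppages; refcounts: pp0:3 pp1:3 pp2:1 pp3:1
Op 6: write(P3, v1, 104). refcount(pp1)=3>1 -> COPY to pp4. 5 ppages; refcounts: pp0:3 pp1:2 pp2:1 pp3:1 pp4:1
Op 7: write(P3, v1, 143). refcount(pp4)=1 -> write in place. 5 ppages; refcounts: pp0:3 pp1:2 pp2:1 pp3:1 pp4:1

yes yes yes no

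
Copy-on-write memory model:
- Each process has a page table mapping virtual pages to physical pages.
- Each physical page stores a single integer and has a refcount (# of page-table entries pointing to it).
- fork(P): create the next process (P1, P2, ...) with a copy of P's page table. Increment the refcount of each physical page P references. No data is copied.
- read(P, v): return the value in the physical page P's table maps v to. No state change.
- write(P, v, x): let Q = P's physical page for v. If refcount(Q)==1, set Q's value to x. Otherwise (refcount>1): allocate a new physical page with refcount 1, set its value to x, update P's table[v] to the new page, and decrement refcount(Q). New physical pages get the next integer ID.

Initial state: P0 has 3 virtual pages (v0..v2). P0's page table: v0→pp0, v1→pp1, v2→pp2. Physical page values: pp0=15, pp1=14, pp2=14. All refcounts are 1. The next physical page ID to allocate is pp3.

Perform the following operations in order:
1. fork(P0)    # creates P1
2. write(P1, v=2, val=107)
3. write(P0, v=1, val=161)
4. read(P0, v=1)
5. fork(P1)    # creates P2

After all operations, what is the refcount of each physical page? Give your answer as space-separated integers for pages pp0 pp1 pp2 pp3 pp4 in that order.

Answer: 3 2 1 2 1

Derivation:
Op 1: fork(P0) -> P1. 3 ppages; refcounts: pp0:2 pp1:2 pp2:2
Op 2: write(P1, v2, 107). refcount(pp2)=2>1 -> COPY to pp3. 4 ppages; refcounts: pp0:2 pp1:2 pp2:1 pp3:1
Op 3: write(P0, v1, 161). refcount(pp1)=2>1 -> COPY to pp4. 5 ppages; refcounts: pp0:2 pp1:1 pp2:1 pp3:1 pp4:1
Op 4: read(P0, v1) -> 161. No state change.
Op 5: fork(P1) -> P2. 5 ppages; refcounts: pp0:3 pp1:2 pp2:1 pp3:2 pp4:1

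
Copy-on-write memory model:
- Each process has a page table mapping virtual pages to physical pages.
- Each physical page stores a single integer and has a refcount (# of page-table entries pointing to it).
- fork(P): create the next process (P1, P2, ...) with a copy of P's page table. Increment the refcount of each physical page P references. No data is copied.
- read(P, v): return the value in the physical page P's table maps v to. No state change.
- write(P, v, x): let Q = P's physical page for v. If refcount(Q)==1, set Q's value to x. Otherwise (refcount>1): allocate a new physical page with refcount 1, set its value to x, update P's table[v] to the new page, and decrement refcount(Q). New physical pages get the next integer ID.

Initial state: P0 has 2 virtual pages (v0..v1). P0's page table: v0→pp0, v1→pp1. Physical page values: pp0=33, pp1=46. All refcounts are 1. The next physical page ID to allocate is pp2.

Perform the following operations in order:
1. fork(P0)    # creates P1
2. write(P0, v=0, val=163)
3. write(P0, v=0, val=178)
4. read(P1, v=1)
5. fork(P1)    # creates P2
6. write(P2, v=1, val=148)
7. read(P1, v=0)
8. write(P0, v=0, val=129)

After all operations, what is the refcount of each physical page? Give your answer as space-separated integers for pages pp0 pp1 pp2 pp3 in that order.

Answer: 2 2 1 1

Derivation:
Op 1: fork(P0) -> P1. 2 ppages; refcounts: pp0:2 pp1:2
Op 2: write(P0, v0, 163). refcount(pp0)=2>1 -> COPY to pp2. 3 ppages; refcounts: pp0:1 pp1:2 pp2:1
Op 3: write(P0, v0, 178). refcount(pp2)=1 -> write in place. 3 ppages; refcounts: pp0:1 pp1:2 pp2:1
Op 4: read(P1, v1) -> 46. No state change.
Op 5: fork(P1) -> P2. 3 ppages; refcounts: pp0:2 pp1:3 pp2:1
Op 6: write(P2, v1, 148). refcount(pp1)=3>1 -> COPY to pp3. 4 ppages; refcounts: pp0:2 pp1:2 pp2:1 pp3:1
Op 7: read(P1, v0) -> 33. No state change.
Op 8: write(P0, v0, 129). refcount(pp2)=1 -> write in place. 4 ppages; refcounts: pp0:2 pp1:2 pp2:1 pp3:1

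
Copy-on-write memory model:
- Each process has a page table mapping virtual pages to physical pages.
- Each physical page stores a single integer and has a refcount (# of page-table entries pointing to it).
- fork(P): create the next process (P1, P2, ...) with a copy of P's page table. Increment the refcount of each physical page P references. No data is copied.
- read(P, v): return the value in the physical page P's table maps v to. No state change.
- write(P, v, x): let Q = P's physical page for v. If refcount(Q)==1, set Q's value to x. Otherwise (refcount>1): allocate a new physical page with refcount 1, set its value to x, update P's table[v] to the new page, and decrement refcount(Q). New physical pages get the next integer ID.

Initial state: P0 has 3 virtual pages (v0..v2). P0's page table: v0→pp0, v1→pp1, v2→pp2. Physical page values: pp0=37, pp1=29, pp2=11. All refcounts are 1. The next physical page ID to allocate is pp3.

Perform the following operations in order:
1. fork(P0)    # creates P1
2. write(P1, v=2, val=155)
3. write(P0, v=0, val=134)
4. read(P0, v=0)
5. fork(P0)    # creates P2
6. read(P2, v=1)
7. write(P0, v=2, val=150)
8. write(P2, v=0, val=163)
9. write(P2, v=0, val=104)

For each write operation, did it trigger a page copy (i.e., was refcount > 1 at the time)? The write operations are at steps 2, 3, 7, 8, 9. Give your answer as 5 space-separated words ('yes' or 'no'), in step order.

Op 1: fork(P0) -> P1. 3 ppages; refcounts: pp0:2 pp1:2 pp2:2
Op 2: write(P1, v2, 155). refcount(pp2)=2>1 -> COPY to pp3. 4 ppages; refcounts: pp0:2 pp1:2 pp2:1 pp3:1
Op 3: write(P0, v0, 134). refcount(pp0)=2>1 -> COPY to pp4. 5 ppages; refcounts: pp0:1 pp1:2 pp2:1 pp3:1 pp4:1
Op 4: read(P0, v0) -> 134. No state change.
Op 5: fork(P0) -> P2. 5 ppages; refcounts: pp0:1 pp1:3 pp2:2 pp3:1 pp4:2
Op 6: read(P2, v1) -> 29. No state change.
Op 7: write(P0, v2, 150). refcount(pp2)=2>1 -> COPY to pp5. 6 ppages; refcounts: pp0:1 pp1:3 pp2:1 pp3:1 pp4:2 pp5:1
Op 8: write(P2, v0, 163). refcount(pp4)=2>1 -> COPY to pp6. 7 ppages; refcounts: pp0:1 pp1:3 pp2:1 pp3:1 pp4:1 pp5:1 pp6:1
Op 9: write(P2, v0, 104). refcount(pp6)=1 -> write in place. 7 ppages; refcounts: pp0:1 pp1:3 pp2:1 pp3:1 pp4:1 pp5:1 pp6:1

yes yes yes yes no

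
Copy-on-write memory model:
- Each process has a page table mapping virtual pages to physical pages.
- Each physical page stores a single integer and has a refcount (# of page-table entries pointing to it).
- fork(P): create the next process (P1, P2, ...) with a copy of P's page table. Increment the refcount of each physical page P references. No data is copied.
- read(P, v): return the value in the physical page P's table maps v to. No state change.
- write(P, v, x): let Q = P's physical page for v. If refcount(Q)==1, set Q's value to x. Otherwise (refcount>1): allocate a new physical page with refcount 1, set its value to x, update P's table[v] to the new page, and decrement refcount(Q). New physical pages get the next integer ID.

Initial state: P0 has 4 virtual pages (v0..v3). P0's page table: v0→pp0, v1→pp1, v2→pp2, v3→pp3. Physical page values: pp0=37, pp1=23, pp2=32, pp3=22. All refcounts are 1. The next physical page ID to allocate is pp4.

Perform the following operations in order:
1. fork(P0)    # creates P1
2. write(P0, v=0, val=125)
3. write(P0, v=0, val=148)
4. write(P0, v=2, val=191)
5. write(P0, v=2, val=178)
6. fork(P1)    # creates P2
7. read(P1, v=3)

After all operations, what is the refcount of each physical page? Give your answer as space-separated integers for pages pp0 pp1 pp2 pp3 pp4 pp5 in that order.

Op 1: fork(P0) -> P1. 4 ppages; refcounts: pp0:2 pp1:2 pp2:2 pp3:2
Op 2: write(P0, v0, 125). refcount(pp0)=2>1 -> COPY to pp4. 5 ppages; refcounts: pp0:1 pp1:2 pp2:2 pp3:2 pp4:1
Op 3: write(P0, v0, 148). refcount(pp4)=1 -> write in place. 5 ppages; refcounts: pp0:1 pp1:2 pp2:2 pp3:2 pp4:1
Op 4: write(P0, v2, 191). refcount(pp2)=2>1 -> COPY to pp5. 6 ppages; refcounts: pp0:1 pp1:2 pp2:1 pp3:2 pp4:1 pp5:1
Op 5: write(P0, v2, 178). refcount(pp5)=1 -> write in place. 6 ppages; refcounts: pp0:1 pp1:2 pp2:1 pp3:2 pp4:1 pp5:1
Op 6: fork(P1) -> P2. 6 ppages; refcounts: pp0:2 pp1:3 pp2:2 pp3:3 pp4:1 pp5:1
Op 7: read(P1, v3) -> 22. No state change.

Answer: 2 3 2 3 1 1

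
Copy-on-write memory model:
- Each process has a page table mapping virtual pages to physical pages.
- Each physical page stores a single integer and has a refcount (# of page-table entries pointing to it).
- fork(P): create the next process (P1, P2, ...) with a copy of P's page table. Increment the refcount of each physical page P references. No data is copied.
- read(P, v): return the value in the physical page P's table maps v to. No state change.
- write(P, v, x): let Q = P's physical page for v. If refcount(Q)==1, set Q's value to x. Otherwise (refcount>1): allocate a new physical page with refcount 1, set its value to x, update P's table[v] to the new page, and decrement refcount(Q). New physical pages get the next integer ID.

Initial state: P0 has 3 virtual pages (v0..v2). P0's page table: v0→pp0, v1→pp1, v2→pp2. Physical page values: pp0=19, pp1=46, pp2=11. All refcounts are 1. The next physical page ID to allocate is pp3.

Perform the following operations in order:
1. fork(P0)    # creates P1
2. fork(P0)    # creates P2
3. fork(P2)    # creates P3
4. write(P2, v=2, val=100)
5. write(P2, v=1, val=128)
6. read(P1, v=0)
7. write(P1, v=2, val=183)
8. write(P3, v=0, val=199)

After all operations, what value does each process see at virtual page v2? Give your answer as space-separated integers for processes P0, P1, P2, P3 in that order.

Answer: 11 183 100 11

Derivation:
Op 1: fork(P0) -> P1. 3 ppages; refcounts: pp0:2 pp1:2 pp2:2
Op 2: fork(P0) -> P2. 3 ppages; refcounts: pp0:3 pp1:3 pp2:3
Op 3: fork(P2) -> P3. 3 ppages; refcounts: pp0:4 pp1:4 pp2:4
Op 4: write(P2, v2, 100). refcount(pp2)=4>1 -> COPY to pp3. 4 ppages; refcounts: pp0:4 pp1:4 pp2:3 pp3:1
Op 5: write(P2, v1, 128). refcount(pp1)=4>1 -> COPY to pp4. 5 ppages; refcounts: pp0:4 pp1:3 pp2:3 pp3:1 pp4:1
Op 6: read(P1, v0) -> 19. No state change.
Op 7: write(P1, v2, 183). refcount(pp2)=3>1 -> COPY to pp5. 6 ppages; refcounts: pp0:4 pp1:3 pp2:2 pp3:1 pp4:1 pp5:1
Op 8: write(P3, v0, 199). refcount(pp0)=4>1 -> COPY to pp6. 7 ppages; refcounts: pp0:3 pp1:3 pp2:2 pp3:1 pp4:1 pp5:1 pp6:1
P0: v2 -> pp2 = 11
P1: v2 -> pp5 = 183
P2: v2 -> pp3 = 100
P3: v2 -> pp2 = 11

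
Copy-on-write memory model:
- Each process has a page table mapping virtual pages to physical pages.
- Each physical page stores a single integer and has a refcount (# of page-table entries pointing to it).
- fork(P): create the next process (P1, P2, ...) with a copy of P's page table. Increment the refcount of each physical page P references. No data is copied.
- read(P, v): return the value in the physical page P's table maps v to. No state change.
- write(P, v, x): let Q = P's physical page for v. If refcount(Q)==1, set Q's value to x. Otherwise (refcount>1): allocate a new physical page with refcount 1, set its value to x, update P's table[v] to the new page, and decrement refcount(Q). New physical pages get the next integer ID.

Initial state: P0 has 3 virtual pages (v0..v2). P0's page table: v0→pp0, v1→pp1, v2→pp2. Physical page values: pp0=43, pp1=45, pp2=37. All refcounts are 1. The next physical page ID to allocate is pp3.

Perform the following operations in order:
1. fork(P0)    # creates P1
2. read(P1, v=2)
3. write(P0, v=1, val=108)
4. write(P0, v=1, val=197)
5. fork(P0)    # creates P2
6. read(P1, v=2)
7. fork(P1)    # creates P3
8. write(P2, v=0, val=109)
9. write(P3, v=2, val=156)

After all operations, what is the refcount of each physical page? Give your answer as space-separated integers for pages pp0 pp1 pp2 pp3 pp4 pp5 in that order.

Answer: 3 2 3 2 1 1

Derivation:
Op 1: fork(P0) -> P1. 3 ppages; refcounts: pp0:2 pp1:2 pp2:2
Op 2: read(P1, v2) -> 37. No state change.
Op 3: write(P0, v1, 108). refcount(pp1)=2>1 -> COPY to pp3. 4 ppages; refcounts: pp0:2 pp1:1 pp2:2 pp3:1
Op 4: write(P0, v1, 197). refcount(pp3)=1 -> write in place. 4 ppages; refcounts: pp0:2 pp1:1 pp2:2 pp3:1
Op 5: fork(P0) -> P2. 4 ppages; refcounts: pp0:3 pp1:1 pp2:3 pp3:2
Op 6: read(P1, v2) -> 37. No state change.
Op 7: fork(P1) -> P3. 4 ppages; refcounts: pp0:4 pp1:2 pp2:4 pp3:2
Op 8: write(P2, v0, 109). refcount(pp0)=4>1 -> COPY to pp4. 5 ppages; refcounts: pp0:3 pp1:2 pp2:4 pp3:2 pp4:1
Op 9: write(P3, v2, 156). refcount(pp2)=4>1 -> COPY to pp5. 6 ppages; refcounts: pp0:3 pp1:2 pp2:3 pp3:2 pp4:1 pp5:1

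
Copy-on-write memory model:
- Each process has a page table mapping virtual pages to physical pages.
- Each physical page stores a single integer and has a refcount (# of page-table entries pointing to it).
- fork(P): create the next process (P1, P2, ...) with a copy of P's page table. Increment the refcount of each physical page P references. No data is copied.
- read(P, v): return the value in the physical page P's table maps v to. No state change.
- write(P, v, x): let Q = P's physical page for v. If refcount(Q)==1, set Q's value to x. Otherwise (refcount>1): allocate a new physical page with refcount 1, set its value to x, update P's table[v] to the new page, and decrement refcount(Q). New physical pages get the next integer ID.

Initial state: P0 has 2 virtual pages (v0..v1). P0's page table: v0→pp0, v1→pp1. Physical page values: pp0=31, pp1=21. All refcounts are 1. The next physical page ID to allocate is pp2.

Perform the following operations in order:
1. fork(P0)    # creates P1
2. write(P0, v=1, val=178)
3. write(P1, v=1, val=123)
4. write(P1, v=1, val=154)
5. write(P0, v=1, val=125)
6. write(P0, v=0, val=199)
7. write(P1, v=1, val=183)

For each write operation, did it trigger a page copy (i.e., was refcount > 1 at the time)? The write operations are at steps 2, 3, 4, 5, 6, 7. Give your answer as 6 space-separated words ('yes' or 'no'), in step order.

Op 1: fork(P0) -> P1. 2 ppages; refcounts: pp0:2 pp1:2
Op 2: write(P0, v1, 178). refcount(pp1)=2>1 -> COPY to pp2. 3 ppages; refcounts: pp0:2 pp1:1 pp2:1
Op 3: write(P1, v1, 123). refcount(pp1)=1 -> write in place. 3 ppages; refcounts: pp0:2 pp1:1 pp2:1
Op 4: write(P1, v1, 154). refcount(pp1)=1 -> write in place. 3 ppages; refcounts: pp0:2 pp1:1 pp2:1
Op 5: write(P0, v1, 125). refcount(pp2)=1 -> write in place. 3 ppages; refcounts: pp0:2 pp1:1 pp2:1
Op 6: write(P0, v0, 199). refcount(pp0)=2>1 -> COPY to pp3. 4 ppages; refcounts: pp0:1 pp1:1 pp2:1 pp3:1
Op 7: write(P1, v1, 183). refcount(pp1)=1 -> write in place. 4 ppages; refcounts: pp0:1 pp1:1 pp2:1 pp3:1

yes no no no yes no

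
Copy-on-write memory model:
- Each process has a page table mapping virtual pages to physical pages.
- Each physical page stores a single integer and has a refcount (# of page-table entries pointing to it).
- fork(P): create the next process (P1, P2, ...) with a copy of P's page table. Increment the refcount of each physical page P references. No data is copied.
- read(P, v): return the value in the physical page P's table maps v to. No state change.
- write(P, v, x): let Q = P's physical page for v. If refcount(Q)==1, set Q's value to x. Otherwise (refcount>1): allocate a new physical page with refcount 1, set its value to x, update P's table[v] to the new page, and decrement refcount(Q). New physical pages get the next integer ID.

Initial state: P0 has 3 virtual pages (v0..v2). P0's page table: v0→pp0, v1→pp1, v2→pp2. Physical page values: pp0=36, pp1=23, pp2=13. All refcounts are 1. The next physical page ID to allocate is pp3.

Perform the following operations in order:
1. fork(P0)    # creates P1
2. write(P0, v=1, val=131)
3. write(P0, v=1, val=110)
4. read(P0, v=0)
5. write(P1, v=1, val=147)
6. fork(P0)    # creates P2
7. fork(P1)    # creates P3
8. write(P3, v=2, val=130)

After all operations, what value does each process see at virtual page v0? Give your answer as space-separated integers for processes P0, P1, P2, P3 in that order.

Answer: 36 36 36 36

Derivation:
Op 1: fork(P0) -> P1. 3 ppages; refcounts: pp0:2 pp1:2 pp2:2
Op 2: write(P0, v1, 131). refcount(pp1)=2>1 -> COPY to pp3. 4 ppages; refcounts: pp0:2 pp1:1 pp2:2 pp3:1
Op 3: write(P0, v1, 110). refcount(pp3)=1 -> write in place. 4 ppages; refcounts: pp0:2 pp1:1 pp2:2 pp3:1
Op 4: read(P0, v0) -> 36. No state change.
Op 5: write(P1, v1, 147). refcount(pp1)=1 -> write in place. 4 ppages; refcounts: pp0:2 pp1:1 pp2:2 pp3:1
Op 6: fork(P0) -> P2. 4 ppages; refcounts: pp0:3 pp1:1 pp2:3 pp3:2
Op 7: fork(P1) -> P3. 4 ppages; refcounts: pp0:4 pp1:2 pp2:4 pp3:2
Op 8: write(P3, v2, 130). refcount(pp2)=4>1 -> COPY to pp4. 5 ppages; refcounts: pp0:4 pp1:2 pp2:3 pp3:2 pp4:1
P0: v0 -> pp0 = 36
P1: v0 -> pp0 = 36
P2: v0 -> pp0 = 36
P3: v0 -> pp0 = 36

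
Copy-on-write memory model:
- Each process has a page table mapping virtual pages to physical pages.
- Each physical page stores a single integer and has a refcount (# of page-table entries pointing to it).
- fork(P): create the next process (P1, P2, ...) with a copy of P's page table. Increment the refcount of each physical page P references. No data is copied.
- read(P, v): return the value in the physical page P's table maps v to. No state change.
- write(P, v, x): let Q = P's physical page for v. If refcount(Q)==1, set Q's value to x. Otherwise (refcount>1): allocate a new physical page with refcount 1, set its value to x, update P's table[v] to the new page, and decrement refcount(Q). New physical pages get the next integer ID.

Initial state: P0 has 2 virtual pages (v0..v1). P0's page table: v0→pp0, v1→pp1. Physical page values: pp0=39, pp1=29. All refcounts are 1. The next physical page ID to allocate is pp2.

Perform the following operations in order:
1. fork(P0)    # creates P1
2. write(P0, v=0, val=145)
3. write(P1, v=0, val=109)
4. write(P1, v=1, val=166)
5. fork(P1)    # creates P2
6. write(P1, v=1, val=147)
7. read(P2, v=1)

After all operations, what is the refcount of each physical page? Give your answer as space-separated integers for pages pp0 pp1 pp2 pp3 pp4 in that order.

Answer: 2 1 1 1 1

Derivation:
Op 1: fork(P0) -> P1. 2 ppages; refcounts: pp0:2 pp1:2
Op 2: write(P0, v0, 145). refcount(pp0)=2>1 -> COPY to pp2. 3 ppages; refcounts: pp0:1 pp1:2 pp2:1
Op 3: write(P1, v0, 109). refcount(pp0)=1 -> write in place. 3 ppages; refcounts: pp0:1 pp1:2 pp2:1
Op 4: write(P1, v1, 166). refcount(pp1)=2>1 -> COPY to pp3. 4 ppages; refcounts: pp0:1 pp1:1 pp2:1 pp3:1
Op 5: fork(P1) -> P2. 4 ppages; refcounts: pp0:2 pp1:1 pp2:1 pp3:2
Op 6: write(P1, v1, 147). refcount(pp3)=2>1 -> COPY to pp4. 5 ppages; refcounts: pp0:2 pp1:1 pp2:1 pp3:1 pp4:1
Op 7: read(P2, v1) -> 166. No state change.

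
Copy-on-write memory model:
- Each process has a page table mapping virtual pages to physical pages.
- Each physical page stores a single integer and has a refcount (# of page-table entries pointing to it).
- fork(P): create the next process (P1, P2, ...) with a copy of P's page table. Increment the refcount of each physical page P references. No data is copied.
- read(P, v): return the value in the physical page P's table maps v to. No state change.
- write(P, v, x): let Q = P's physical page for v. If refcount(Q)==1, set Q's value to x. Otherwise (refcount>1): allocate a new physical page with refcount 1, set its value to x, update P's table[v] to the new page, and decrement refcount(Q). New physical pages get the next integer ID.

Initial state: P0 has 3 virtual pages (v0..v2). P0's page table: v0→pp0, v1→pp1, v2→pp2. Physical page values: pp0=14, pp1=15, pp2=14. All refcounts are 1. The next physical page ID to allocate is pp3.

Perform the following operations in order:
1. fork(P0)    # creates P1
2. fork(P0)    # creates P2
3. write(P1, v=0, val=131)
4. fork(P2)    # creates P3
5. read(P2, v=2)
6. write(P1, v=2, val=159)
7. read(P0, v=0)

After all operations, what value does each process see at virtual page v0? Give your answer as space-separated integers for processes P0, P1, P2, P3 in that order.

Op 1: fork(P0) -> P1. 3 ppages; refcounts: pp0:2 pp1:2 pp2:2
Op 2: fork(P0) -> P2. 3 ppages; refcounts: pp0:3 pp1:3 pp2:3
Op 3: write(P1, v0, 131). refcount(pp0)=3>1 -> COPY to pp3. 4 ppages; refcounts: pp0:2 pp1:3 pp2:3 pp3:1
Op 4: fork(P2) -> P3. 4 ppages; refcounts: pp0:3 pp1:4 pp2:4 pp3:1
Op 5: read(P2, v2) -> 14. No state change.
Op 6: write(P1, v2, 159). refcount(pp2)=4>1 -> COPY to pp4. 5 ppages; refcounts: pp0:3 pp1:4 pp2:3 pp3:1 pp4:1
Op 7: read(P0, v0) -> 14. No state change.
P0: v0 -> pp0 = 14
P1: v0 -> pp3 = 131
P2: v0 -> pp0 = 14
P3: v0 -> pp0 = 14

Answer: 14 131 14 14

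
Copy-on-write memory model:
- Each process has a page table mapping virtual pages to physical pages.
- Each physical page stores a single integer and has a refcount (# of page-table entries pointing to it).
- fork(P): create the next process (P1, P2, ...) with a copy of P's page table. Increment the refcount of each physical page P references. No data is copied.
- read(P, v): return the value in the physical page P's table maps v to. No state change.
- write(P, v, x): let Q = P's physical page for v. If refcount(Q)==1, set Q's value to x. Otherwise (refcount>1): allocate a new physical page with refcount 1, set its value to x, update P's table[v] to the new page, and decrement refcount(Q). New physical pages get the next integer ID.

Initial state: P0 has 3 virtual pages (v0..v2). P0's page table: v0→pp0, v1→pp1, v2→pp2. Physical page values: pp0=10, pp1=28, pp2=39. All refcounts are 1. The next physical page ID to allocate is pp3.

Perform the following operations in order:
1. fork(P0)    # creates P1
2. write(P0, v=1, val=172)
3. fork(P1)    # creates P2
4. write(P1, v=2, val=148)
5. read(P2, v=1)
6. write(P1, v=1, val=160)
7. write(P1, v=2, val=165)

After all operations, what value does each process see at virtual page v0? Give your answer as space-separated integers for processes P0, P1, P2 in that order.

Answer: 10 10 10

Derivation:
Op 1: fork(P0) -> P1. 3 ppages; refcounts: pp0:2 pp1:2 pp2:2
Op 2: write(P0, v1, 172). refcount(pp1)=2>1 -> COPY to pp3. 4 ppages; refcounts: pp0:2 pp1:1 pp2:2 pp3:1
Op 3: fork(P1) -> P2. 4 ppages; refcounts: pp0:3 pp1:2 pp2:3 pp3:1
Op 4: write(P1, v2, 148). refcount(pp2)=3>1 -> COPY to pp4. 5 ppages; refcounts: pp0:3 pp1:2 pp2:2 pp3:1 pp4:1
Op 5: read(P2, v1) -> 28. No state change.
Op 6: write(P1, v1, 160). refcount(pp1)=2>1 -> COPY to pp5. 6 ppages; refcounts: pp0:3 pp1:1 pp2:2 pp3:1 pp4:1 pp5:1
Op 7: write(P1, v2, 165). refcount(pp4)=1 -> write in place. 6 ppages; refcounts: pp0:3 pp1:1 pp2:2 pp3:1 pp4:1 pp5:1
P0: v0 -> pp0 = 10
P1: v0 -> pp0 = 10
P2: v0 -> pp0 = 10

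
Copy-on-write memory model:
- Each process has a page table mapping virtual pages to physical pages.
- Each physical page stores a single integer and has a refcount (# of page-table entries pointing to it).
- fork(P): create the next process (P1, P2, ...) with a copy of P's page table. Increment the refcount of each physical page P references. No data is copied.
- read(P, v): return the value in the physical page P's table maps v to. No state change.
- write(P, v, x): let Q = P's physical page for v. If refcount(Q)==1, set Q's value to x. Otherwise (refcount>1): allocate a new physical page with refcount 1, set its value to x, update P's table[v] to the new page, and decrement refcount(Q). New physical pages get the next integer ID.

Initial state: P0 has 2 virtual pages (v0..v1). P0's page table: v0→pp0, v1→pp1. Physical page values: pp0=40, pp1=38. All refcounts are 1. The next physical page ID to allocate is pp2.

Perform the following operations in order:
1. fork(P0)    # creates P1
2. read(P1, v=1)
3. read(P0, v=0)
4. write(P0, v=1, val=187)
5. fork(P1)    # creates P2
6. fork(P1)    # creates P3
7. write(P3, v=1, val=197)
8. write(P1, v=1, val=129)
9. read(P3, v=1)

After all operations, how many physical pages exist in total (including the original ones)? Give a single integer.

Answer: 5

Derivation:
Op 1: fork(P0) -> P1. 2 ppages; refcounts: pp0:2 pp1:2
Op 2: read(P1, v1) -> 38. No state change.
Op 3: read(P0, v0) -> 40. No state change.
Op 4: write(P0, v1, 187). refcount(pp1)=2>1 -> COPY to pp2. 3 ppages; refcounts: pp0:2 pp1:1 pp2:1
Op 5: fork(P1) -> P2. 3 ppages; refcounts: pp0:3 pp1:2 pp2:1
Op 6: fork(P1) -> P3. 3 ppages; refcounts: pp0:4 pp1:3 pp2:1
Op 7: write(P3, v1, 197). refcount(pp1)=3>1 -> COPY to pp3. 4 ppages; refcounts: pp0:4 pp1:2 pp2:1 pp3:1
Op 8: write(P1, v1, 129). refcount(pp1)=2>1 -> COPY to pp4. 5 ppages; refcounts: pp0:4 pp1:1 pp2:1 pp3:1 pp4:1
Op 9: read(P3, v1) -> 197. No state change.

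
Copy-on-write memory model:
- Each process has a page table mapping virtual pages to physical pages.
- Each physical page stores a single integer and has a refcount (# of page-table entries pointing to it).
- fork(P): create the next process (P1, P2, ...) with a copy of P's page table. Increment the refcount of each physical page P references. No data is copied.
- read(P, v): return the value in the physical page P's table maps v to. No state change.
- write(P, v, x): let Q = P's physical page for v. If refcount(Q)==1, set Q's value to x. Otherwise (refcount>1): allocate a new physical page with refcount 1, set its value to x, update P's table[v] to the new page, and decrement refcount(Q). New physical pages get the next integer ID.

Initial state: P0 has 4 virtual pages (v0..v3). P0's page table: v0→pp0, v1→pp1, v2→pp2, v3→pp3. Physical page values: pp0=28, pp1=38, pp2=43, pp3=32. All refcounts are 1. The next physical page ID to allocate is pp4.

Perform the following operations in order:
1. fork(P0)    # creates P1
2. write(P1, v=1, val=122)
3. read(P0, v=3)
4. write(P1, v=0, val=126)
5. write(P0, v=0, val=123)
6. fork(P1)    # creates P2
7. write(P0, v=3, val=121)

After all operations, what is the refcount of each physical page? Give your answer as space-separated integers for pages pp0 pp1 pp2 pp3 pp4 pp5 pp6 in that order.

Answer: 1 1 3 2 2 2 1

Derivation:
Op 1: fork(P0) -> P1. 4 ppages; refcounts: pp0:2 pp1:2 pp2:2 pp3:2
Op 2: write(P1, v1, 122). refcount(pp1)=2>1 -> COPY to pp4. 5 ppages; refcounts: pp0:2 pp1:1 pp2:2 pp3:2 pp4:1
Op 3: read(P0, v3) -> 32. No state change.
Op 4: write(P1, v0, 126). refcount(pp0)=2>1 -> COPY to pp5. 6 ppages; refcounts: pp0:1 pp1:1 pp2:2 pp3:2 pp4:1 pp5:1
Op 5: write(P0, v0, 123). refcount(pp0)=1 -> write in place. 6 ppages; refcounts: pp0:1 pp1:1 pp2:2 pp3:2 pp4:1 pp5:1
Op 6: fork(P1) -> P2. 6 ppages; refcounts: pp0:1 pp1:1 pp2:3 pp3:3 pp4:2 pp5:2
Op 7: write(P0, v3, 121). refcount(pp3)=3>1 -> COPY to pp6. 7 ppages; refcounts: pp0:1 pp1:1 pp2:3 pp3:2 pp4:2 pp5:2 pp6:1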